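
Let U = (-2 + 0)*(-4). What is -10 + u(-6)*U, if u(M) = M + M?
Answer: -106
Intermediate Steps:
u(M) = 2*M
U = 8 (U = -2*(-4) = 8)
-10 + u(-6)*U = -10 + (2*(-6))*8 = -10 - 12*8 = -10 - 96 = -106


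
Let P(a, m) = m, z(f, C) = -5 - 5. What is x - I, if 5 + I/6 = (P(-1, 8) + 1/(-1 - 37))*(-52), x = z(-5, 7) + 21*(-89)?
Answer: 12137/19 ≈ 638.79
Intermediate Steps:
z(f, C) = -10
x = -1879 (x = -10 + 21*(-89) = -10 - 1869 = -1879)
I = -47838/19 (I = -30 + 6*((8 + 1/(-1 - 37))*(-52)) = -30 + 6*((8 + 1/(-38))*(-52)) = -30 + 6*((8 - 1/38)*(-52)) = -30 + 6*((303/38)*(-52)) = -30 + 6*(-7878/19) = -30 - 47268/19 = -47838/19 ≈ -2517.8)
x - I = -1879 - 1*(-47838/19) = -1879 + 47838/19 = 12137/19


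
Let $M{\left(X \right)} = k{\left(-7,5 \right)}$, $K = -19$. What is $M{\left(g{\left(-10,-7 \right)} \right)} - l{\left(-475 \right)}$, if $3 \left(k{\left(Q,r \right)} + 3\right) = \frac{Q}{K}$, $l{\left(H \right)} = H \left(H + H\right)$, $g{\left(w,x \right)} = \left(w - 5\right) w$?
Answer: $- \frac{25721414}{57} \approx -4.5125 \cdot 10^{5}$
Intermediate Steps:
$g{\left(w,x \right)} = w \left(-5 + w\right)$ ($g{\left(w,x \right)} = \left(-5 + w\right) w = w \left(-5 + w\right)$)
$l{\left(H \right)} = 2 H^{2}$ ($l{\left(H \right)} = H 2 H = 2 H^{2}$)
$k{\left(Q,r \right)} = -3 - \frac{Q}{57}$ ($k{\left(Q,r \right)} = -3 + \frac{Q \frac{1}{-19}}{3} = -3 + \frac{Q \left(- \frac{1}{19}\right)}{3} = -3 + \frac{\left(- \frac{1}{19}\right) Q}{3} = -3 - \frac{Q}{57}$)
$M{\left(X \right)} = - \frac{164}{57}$ ($M{\left(X \right)} = -3 - - \frac{7}{57} = -3 + \frac{7}{57} = - \frac{164}{57}$)
$M{\left(g{\left(-10,-7 \right)} \right)} - l{\left(-475 \right)} = - \frac{164}{57} - 2 \left(-475\right)^{2} = - \frac{164}{57} - 2 \cdot 225625 = - \frac{164}{57} - 451250 = - \frac{25721414}{57}$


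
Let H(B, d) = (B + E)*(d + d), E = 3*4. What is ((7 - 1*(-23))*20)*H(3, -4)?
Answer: -72000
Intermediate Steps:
E = 12
H(B, d) = 2*d*(12 + B) (H(B, d) = (B + 12)*(d + d) = (12 + B)*(2*d) = 2*d*(12 + B))
((7 - 1*(-23))*20)*H(3, -4) = ((7 - 1*(-23))*20)*(2*(-4)*(12 + 3)) = ((7 + 23)*20)*(2*(-4)*15) = (30*20)*(-120) = 600*(-120) = -72000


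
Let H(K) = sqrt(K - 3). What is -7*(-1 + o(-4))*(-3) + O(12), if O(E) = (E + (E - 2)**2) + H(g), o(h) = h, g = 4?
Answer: 8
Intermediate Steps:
H(K) = sqrt(-3 + K)
O(E) = 1 + E + (-2 + E)**2 (O(E) = (E + (E - 2)**2) + sqrt(-3 + 4) = (E + (-2 + E)**2) + sqrt(1) = (E + (-2 + E)**2) + 1 = 1 + E + (-2 + E)**2)
-7*(-1 + o(-4))*(-3) + O(12) = -7*(-1 - 4)*(-3) + (1 + 12 + (-2 + 12)**2) = -(-35)*(-3) + (1 + 12 + 10**2) = -7*15 + (1 + 12 + 100) = -105 + 113 = 8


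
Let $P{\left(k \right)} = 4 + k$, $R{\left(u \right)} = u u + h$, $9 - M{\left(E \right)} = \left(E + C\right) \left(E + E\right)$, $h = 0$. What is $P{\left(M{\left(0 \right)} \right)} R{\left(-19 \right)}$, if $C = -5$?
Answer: $4693$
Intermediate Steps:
$M{\left(E \right)} = 9 - 2 E \left(-5 + E\right)$ ($M{\left(E \right)} = 9 - \left(E - 5\right) \left(E + E\right) = 9 - \left(-5 + E\right) 2 E = 9 - 2 E \left(-5 + E\right)$)
$R{\left(u \right)} = u^{2}$ ($R{\left(u \right)} = u u + 0 = u^{2} + 0 = u^{2}$)
$P{\left(M{\left(0 \right)} \right)} R{\left(-19 \right)} = \left(4 + \left(9 - 2 \cdot 0^{2} + 10 \cdot 0\right)\right) \left(-19\right)^{2} = \left(4 + \left(9 - 0 + 0\right)\right) 361 = \left(4 + \left(9 + 0 + 0\right)\right) 361 = \left(4 + 9\right) 361 = 13 \cdot 361 = 4693$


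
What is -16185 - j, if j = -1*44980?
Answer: 28795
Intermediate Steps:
j = -44980
-16185 - j = -16185 - 1*(-44980) = -16185 + 44980 = 28795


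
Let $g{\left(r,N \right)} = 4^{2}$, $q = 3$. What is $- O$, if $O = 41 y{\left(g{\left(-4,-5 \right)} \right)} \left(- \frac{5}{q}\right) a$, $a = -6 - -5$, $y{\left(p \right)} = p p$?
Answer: $- \frac{52480}{3} \approx -17493.0$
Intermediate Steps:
$g{\left(r,N \right)} = 16$
$y{\left(p \right)} = p^{2}$
$a = -1$ ($a = -6 + 5 = -1$)
$O = \frac{52480}{3}$ ($O = 41 \cdot 16^{2} \left(- \frac{5}{3}\right) \left(-1\right) = 41 \cdot 256 \left(\left(-5\right) \frac{1}{3}\right) \left(-1\right) = 41 \cdot 256 \left(- \frac{5}{3}\right) \left(-1\right) = 41 \left(- \frac{1280}{3}\right) \left(-1\right) = \left(- \frac{52480}{3}\right) \left(-1\right) = \frac{52480}{3} \approx 17493.0$)
$- O = \left(-1\right) \frac{52480}{3} = - \frac{52480}{3}$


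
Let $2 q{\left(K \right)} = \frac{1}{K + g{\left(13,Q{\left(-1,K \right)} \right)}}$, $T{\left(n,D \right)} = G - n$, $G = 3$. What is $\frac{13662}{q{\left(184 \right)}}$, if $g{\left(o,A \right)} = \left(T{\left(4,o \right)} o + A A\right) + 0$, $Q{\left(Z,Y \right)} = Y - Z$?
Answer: $939836304$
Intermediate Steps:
$T{\left(n,D \right)} = 3 - n$
$g{\left(o,A \right)} = A^{2} - o$ ($g{\left(o,A \right)} = \left(\left(3 - 4\right) o + A A\right) + 0 = \left(\left(3 - 4\right) o + A^{2}\right) + 0 = \left(- o + A^{2}\right) + 0 = \left(A^{2} - o\right) + 0 = A^{2} - o$)
$q{\left(K \right)} = \frac{1}{2 \left(-13 + K + \left(1 + K\right)^{2}\right)}$ ($q{\left(K \right)} = \frac{1}{2 \left(K + \left(\left(K - -1\right)^{2} - 13\right)\right)} = \frac{1}{2 \left(K + \left(\left(K + 1\right)^{2} - 13\right)\right)} = \frac{1}{2 \left(K + \left(\left(1 + K\right)^{2} - 13\right)\right)} = \frac{1}{2 \left(K + \left(-13 + \left(1 + K\right)^{2}\right)\right)} = \frac{1}{2 \left(-13 + K + \left(1 + K\right)^{2}\right)}$)
$\frac{13662}{q{\left(184 \right)}} = \frac{13662}{\frac{1}{2} \frac{1}{-12 + 184^{2} + 3 \cdot 184}} = \frac{13662}{\frac{1}{2} \frac{1}{-12 + 33856 + 552}} = \frac{13662}{\frac{1}{2} \cdot \frac{1}{34396}} = 13662 \frac{1}{\frac{1}{68792}} = 13662 \cdot 68792 = 939836304$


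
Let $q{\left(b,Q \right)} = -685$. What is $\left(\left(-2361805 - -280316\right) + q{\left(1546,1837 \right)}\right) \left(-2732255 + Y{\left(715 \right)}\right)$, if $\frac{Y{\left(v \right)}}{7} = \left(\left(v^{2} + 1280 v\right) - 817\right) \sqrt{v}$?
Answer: $5689030322370 - 20778547382544 \sqrt{715} \approx -5.4992 \cdot 10^{14}$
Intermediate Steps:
$Y{\left(v \right)} = 7 \sqrt{v} \left(-817 + v^{2} + 1280 v\right)$ ($Y{\left(v \right)} = 7 \left(\left(v^{2} + 1280 v\right) - 817\right) \sqrt{v} = 7 \left(-817 + v^{2} + 1280 v\right) \sqrt{v} = 7 \sqrt{v} \left(-817 + v^{2} + 1280 v\right)$)
$\left(\left(-2361805 - -280316\right) + q{\left(1546,1837 \right)}\right) \left(-2732255 + Y{\left(715 \right)}\right) = \left(\left(-2361805 - -280316\right) - 685\right) \left(-2732255 + 7 \sqrt{715} \left(-817 + 715^{2} + 1280 \cdot 715\right)\right) = \left(\left(-2361805 + 280316\right) - 685\right) \left(-2732255 + 7 \sqrt{715} \left(-817 + 511225 + 915200\right)\right) = \left(-2081489 - 685\right) \left(-2732255 + 7 \sqrt{715} \cdot 1425608\right) = - 2082174 \left(-2732255 + 9979256 \sqrt{715}\right) = 5689030322370 - 20778547382544 \sqrt{715}$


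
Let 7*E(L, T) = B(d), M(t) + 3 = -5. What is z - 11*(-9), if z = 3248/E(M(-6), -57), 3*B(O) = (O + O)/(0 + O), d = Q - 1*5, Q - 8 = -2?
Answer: 34203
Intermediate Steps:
Q = 6 (Q = 8 - 2 = 6)
M(t) = -8 (M(t) = -3 - 5 = -8)
d = 1 (d = 6 - 1*5 = 6 - 5 = 1)
B(O) = ⅔ (B(O) = ((O + O)/(0 + O))/3 = ((2*O)/O)/3 = (⅓)*2 = ⅔)
E(L, T) = 2/21 (E(L, T) = (⅐)*(⅔) = 2/21)
z = 34104 (z = 3248/(2/21) = 3248*(21/2) = 34104)
z - 11*(-9) = 34104 - 11*(-9) = 34104 - 1*(-99) = 34104 + 99 = 34203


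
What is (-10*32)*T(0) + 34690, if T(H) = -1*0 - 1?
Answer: 35010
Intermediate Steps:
T(H) = -1 (T(H) = 0 - 1 = -1)
(-10*32)*T(0) + 34690 = -10*32*(-1) + 34690 = -320*(-1) + 34690 = 320 + 34690 = 35010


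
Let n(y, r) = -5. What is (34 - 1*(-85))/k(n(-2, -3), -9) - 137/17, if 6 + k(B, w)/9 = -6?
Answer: -16819/1836 ≈ -9.1607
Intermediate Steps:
k(B, w) = -108 (k(B, w) = -54 + 9*(-6) = -54 - 54 = -108)
(34 - 1*(-85))/k(n(-2, -3), -9) - 137/17 = (34 - 1*(-85))/(-108) - 137/17 = (34 + 85)*(-1/108) - 137*1/17 = 119*(-1/108) - 137/17 = -119/108 - 137/17 = -16819/1836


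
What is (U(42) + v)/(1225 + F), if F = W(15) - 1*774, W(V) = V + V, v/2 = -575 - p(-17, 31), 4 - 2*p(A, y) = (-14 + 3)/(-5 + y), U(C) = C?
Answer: -28923/12506 ≈ -2.3127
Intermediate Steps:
p(A, y) = 2 + 11/(2*(-5 + y)) (p(A, y) = 2 - (-14 + 3)/(2*(-5 + y)) = 2 - (-11)/(2*(-5 + y)) = 2 + 11/(2*(-5 + y)))
v = -30015/26 (v = 2*(-575 - (-9 + 4*31)/(2*(-5 + 31))) = 2*(-575 - (-9 + 124)/(2*26)) = 2*(-575 - 115/(2*26)) = 2*(-575 - 1*115/52) = 2*(-575 - 115/52) = 2*(-30015/52) = -30015/26 ≈ -1154.4)
W(V) = 2*V
F = -744 (F = 2*15 - 1*774 = 30 - 774 = -744)
(U(42) + v)/(1225 + F) = (42 - 30015/26)/(1225 - 744) = -28923/26/481 = -28923/26*1/481 = -28923/12506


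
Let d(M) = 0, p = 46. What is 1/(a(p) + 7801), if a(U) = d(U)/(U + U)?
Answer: 1/7801 ≈ 0.00012819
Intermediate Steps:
a(U) = 0 (a(U) = 0/(U + U) = 0/(2*U) = (1/(2*U))*0 = 0)
1/(a(p) + 7801) = 1/(0 + 7801) = 1/7801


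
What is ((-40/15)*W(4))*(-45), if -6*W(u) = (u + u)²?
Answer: -1280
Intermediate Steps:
W(u) = -2*u²/3 (W(u) = -(u + u)²/6 = -4*u²/6 = -2*u²/3)
((-40/15)*W(4))*(-45) = ((-40/15)*(-⅔*4²))*(-45) = ((-40*1/15)*(-⅔*16))*(-45) = -8/3*(-32/3)*(-45) = (256/9)*(-45) = -1280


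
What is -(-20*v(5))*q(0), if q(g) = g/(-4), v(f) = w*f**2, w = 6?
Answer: 0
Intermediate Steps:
v(f) = 6*f**2
q(g) = -g/4 (q(g) = g*(-1/4) = -g/4)
-(-20*v(5))*q(0) = -(-120*5**2)*(-1/4*0) = -(-120*25)*0 = -(-20*150)*0 = -(-3000)*0 = -1*0 = 0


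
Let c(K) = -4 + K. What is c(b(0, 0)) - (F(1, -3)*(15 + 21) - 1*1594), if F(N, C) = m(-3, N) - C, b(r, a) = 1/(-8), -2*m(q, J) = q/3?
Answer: 11711/8 ≈ 1463.9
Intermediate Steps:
m(q, J) = -q/6 (m(q, J) = -q/(2*3) = -q/6)
b(r, a) = -⅛
F(N, C) = ½ - C (F(N, C) = -⅙*(-3) - C = ½ - C)
c(b(0, 0)) - (F(1, -3)*(15 + 21) - 1*1594) = (-4 - ⅛) - ((½ - 1*(-3))*(15 + 21) - 1*1594) = -33/8 - ((½ + 3)*36 - 1594) = -33/8 - ((7/2)*36 - 1594) = -33/8 - (126 - 1594) = -33/8 - 1*(-1468) = -33/8 + 1468 = 11711/8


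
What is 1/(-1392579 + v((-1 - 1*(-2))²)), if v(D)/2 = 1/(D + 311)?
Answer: -156/217242323 ≈ -7.1809e-7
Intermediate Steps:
v(D) = 2/(311 + D) (v(D) = 2/(D + 311) = 2/(311 + D))
1/(-1392579 + v((-1 - 1*(-2))²)) = 1/(-1392579 + 2/(311 + (-1 - 1*(-2))²)) = 1/(-1392579 + 2/(311 + (-1 + 2)²)) = 1/(-1392579 + 2/(311 + 1²)) = 1/(-1392579 + 2/(311 + 1)) = 1/(-1392579 + 2/312) = 1/(-1392579 + 2*(1/312)) = 1/(-1392579 + 1/156) = 1/(-217242323/156) = -156/217242323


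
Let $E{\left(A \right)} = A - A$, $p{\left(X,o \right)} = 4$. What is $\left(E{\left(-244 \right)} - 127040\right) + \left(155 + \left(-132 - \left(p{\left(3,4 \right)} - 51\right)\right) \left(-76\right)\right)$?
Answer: $-120425$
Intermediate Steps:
$E{\left(A \right)} = 0$
$\left(E{\left(-244 \right)} - 127040\right) + \left(155 + \left(-132 - \left(p{\left(3,4 \right)} - 51\right)\right) \left(-76\right)\right) = \left(0 - 127040\right) + \left(155 + \left(-132 - \left(4 - 51\right)\right) \left(-76\right)\right) = -127040 + \left(155 + \left(-132 - -47\right) \left(-76\right)\right) = -127040 + \left(155 + \left(-132 + 47\right) \left(-76\right)\right) = -127040 + \left(155 - -6460\right) = -127040 + \left(155 + 6460\right) = -127040 + 6615 = -120425$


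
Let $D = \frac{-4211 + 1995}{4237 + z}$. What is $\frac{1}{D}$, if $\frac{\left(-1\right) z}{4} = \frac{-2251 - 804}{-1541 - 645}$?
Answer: $- \frac{4624931}{2422088} \approx -1.9095$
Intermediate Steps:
$z = - \frac{6110}{1093}$ ($z = - 4 \frac{-2251 - 804}{-1541 - 645} = - 4 \left(- \frac{3055}{-1541 - 645}\right) = - 4 \left(- \frac{3055}{-2186}\right) = - 4 \left(\left(-3055\right) \left(- \frac{1}{2186}\right)\right) = \left(-4\right) \frac{3055}{2186} = - \frac{6110}{1093} \approx -5.5901$)
$D = - \frac{2422088}{4624931}$ ($D = \frac{-4211 + 1995}{4237 - \frac{6110}{1093}} = - \frac{2216}{\frac{4624931}{1093}} = \left(-2216\right) \frac{1093}{4624931} = - \frac{2422088}{4624931} \approx -0.5237$)
$\frac{1}{D} = \frac{1}{- \frac{2422088}{4624931}} = - \frac{4624931}{2422088}$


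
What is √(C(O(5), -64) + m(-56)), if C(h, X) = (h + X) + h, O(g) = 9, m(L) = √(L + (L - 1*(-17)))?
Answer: √(-46 + I*√95) ≈ 0.71459 + 6.8199*I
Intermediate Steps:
m(L) = √(17 + 2*L) (m(L) = √(L + (L + 17)) = √(L + (17 + L)) = √(17 + 2*L))
C(h, X) = X + 2*h (C(h, X) = (X + h) + h = X + 2*h)
√(C(O(5), -64) + m(-56)) = √((-64 + 2*9) + √(17 + 2*(-56))) = √((-64 + 18) + √(17 - 112)) = √(-46 + √(-95)) = √(-46 + I*√95)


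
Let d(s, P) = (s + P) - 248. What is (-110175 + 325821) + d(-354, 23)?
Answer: 215067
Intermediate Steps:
d(s, P) = -248 + P + s (d(s, P) = (P + s) - 248 = -248 + P + s)
(-110175 + 325821) + d(-354, 23) = (-110175 + 325821) + (-248 + 23 - 354) = 215646 - 579 = 215067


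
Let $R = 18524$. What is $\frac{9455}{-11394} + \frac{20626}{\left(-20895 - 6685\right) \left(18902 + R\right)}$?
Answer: $- \frac{2439942966011}{2940247564380} \approx -0.82984$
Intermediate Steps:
$\frac{9455}{-11394} + \frac{20626}{\left(-20895 - 6685\right) \left(18902 + R\right)} = \frac{9455}{-11394} + \frac{20626}{\left(-20895 - 6685\right) \left(18902 + 18524\right)} = 9455 \left(- \frac{1}{11394}\right) + \frac{20626}{\left(-27580\right) 37426} = - \frac{9455}{11394} + \frac{20626}{-1032209080} = - \frac{9455}{11394} + 20626 \left(- \frac{1}{1032209080}\right) = - \frac{9455}{11394} - \frac{10313}{516104540} = - \frac{2439942966011}{2940247564380}$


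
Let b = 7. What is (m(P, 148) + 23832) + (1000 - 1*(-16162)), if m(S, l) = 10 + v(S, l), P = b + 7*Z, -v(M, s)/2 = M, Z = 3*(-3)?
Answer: 41116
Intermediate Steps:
Z = -9
v(M, s) = -2*M
P = -56 (P = 7 + 7*(-9) = 7 - 63 = -56)
m(S, l) = 10 - 2*S
(m(P, 148) + 23832) + (1000 - 1*(-16162)) = ((10 - 2*(-56)) + 23832) + (1000 - 1*(-16162)) = ((10 + 112) + 23832) + (1000 + 16162) = (122 + 23832) + 17162 = 23954 + 17162 = 41116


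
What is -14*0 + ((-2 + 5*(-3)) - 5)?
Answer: -22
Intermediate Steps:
-14*0 + ((-2 + 5*(-3)) - 5) = 0 + ((-2 - 15) - 5) = 0 + (-17 - 5) = 0 - 22 = -22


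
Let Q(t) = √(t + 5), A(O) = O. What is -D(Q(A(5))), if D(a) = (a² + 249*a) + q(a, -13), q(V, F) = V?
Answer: -10 - 250*√10 ≈ -800.57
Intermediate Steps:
Q(t) = √(5 + t)
D(a) = a² + 250*a (D(a) = (a² + 249*a) + a = a² + 250*a)
-D(Q(A(5))) = -√(5 + 5)*(250 + √(5 + 5)) = -√10*(250 + √10)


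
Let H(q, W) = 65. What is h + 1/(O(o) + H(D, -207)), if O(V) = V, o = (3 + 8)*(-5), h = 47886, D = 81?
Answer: 478861/10 ≈ 47886.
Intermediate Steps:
o = -55 (o = 11*(-5) = -55)
h + 1/(O(o) + H(D, -207)) = 47886 + 1/(-55 + 65) = 47886 + 1/10 = 47886 + ⅒ = 478861/10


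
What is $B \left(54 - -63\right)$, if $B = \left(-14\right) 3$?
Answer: $-4914$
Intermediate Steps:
$B = -42$
$B \left(54 - -63\right) = - 42 \left(54 - -63\right) = - 42 \left(54 + 63\right) = \left(-42\right) 117 = -4914$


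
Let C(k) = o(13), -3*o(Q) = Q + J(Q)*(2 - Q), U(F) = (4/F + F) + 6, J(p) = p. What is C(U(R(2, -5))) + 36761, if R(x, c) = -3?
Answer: 110413/3 ≈ 36804.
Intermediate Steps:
U(F) = 6 + F + 4/F (U(F) = (F + 4/F) + 6 = 6 + F + 4/F)
o(Q) = -Q/3 - Q*(2 - Q)/3 (o(Q) = -(Q + Q*(2 - Q))/3 = -Q/3 - Q*(2 - Q)/3)
C(k) = 130/3 (C(k) = (⅓)*13*(-3 + 13) = (⅓)*13*10 = 130/3)
C(U(R(2, -5))) + 36761 = 130/3 + 36761 = 110413/3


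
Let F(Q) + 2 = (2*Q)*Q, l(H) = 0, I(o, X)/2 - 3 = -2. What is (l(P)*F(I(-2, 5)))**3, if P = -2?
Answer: 0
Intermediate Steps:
I(o, X) = 2 (I(o, X) = 6 + 2*(-2) = 6 - 4 = 2)
F(Q) = -2 + 2*Q**2 (F(Q) = -2 + (2*Q)*Q = -2 + 2*Q**2)
(l(P)*F(I(-2, 5)))**3 = (0*(-2 + 2*2**2))**3 = (0*(-2 + 2*4))**3 = (0*(-2 + 8))**3 = (0*6)**3 = 0**3 = 0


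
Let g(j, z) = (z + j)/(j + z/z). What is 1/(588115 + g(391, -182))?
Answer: 392/230541289 ≈ 1.7003e-6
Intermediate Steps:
g(j, z) = (j + z)/(1 + j) (g(j, z) = (j + z)/(j + 1) = (j + z)/(1 + j))
1/(588115 + g(391, -182)) = 1/(588115 + (391 - 182)/(1 + 391)) = 1/(588115 + 209/392) = 1/(230541289/392) = 392/230541289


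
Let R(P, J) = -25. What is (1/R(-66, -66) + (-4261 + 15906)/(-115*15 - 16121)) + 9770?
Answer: 4358576529/446150 ≈ 9769.3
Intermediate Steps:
(1/R(-66, -66) + (-4261 + 15906)/(-115*15 - 16121)) + 9770 = (1/(-25) + (-4261 + 15906)/(-115*15 - 16121)) + 9770 = (-1/25 + 11645/(-1725 - 16121)) + 9770 = (-1/25 + 11645/(-17846)) + 9770 = (-1/25 + 11645*(-1/17846)) + 9770 = (-1/25 - 11645/17846) + 9770 = -308971/446150 + 9770 = 4358576529/446150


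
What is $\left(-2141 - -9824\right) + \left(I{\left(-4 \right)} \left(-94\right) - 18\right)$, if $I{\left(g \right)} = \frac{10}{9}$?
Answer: $\frac{68045}{9} \approx 7560.6$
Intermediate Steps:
$I{\left(g \right)} = \frac{10}{9}$ ($I{\left(g \right)} = 10 \cdot \frac{1}{9} = \frac{10}{9}$)
$\left(-2141 - -9824\right) + \left(I{\left(-4 \right)} \left(-94\right) - 18\right) = \left(-2141 - -9824\right) + \left(\frac{10}{9} \left(-94\right) - 18\right) = \left(-2141 + 9824\right) - \frac{1102}{9} = 7683 - \frac{1102}{9} = \frac{68045}{9}$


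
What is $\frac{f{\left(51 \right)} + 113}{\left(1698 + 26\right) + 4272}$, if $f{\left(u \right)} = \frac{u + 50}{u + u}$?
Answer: $\frac{11627}{611592} \approx 0.019011$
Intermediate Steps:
$f{\left(u \right)} = \frac{50 + u}{2 u}$
$\frac{f{\left(51 \right)} + 113}{\left(1698 + 26\right) + 4272} = \frac{\frac{50 + 51}{2 \cdot 51} + 113}{\left(1698 + 26\right) + 4272} = \frac{\frac{1}{2} \cdot \frac{1}{51} \cdot 101 + 113}{1724 + 4272} = \frac{\frac{101}{102} + 113}{5996} = \frac{11627}{102} \cdot \frac{1}{5996} = \frac{11627}{611592}$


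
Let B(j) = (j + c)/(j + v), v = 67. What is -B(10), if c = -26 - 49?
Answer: 65/77 ≈ 0.84416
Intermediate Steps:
c = -75
B(j) = (-75 + j)/(67 + j) (B(j) = (j - 75)/(j + 67) = (-75 + j)/(67 + j))
-B(10) = -(-75 + 10)/(67 + 10) = -(-65)/77 = -1*(-65/77) = 65/77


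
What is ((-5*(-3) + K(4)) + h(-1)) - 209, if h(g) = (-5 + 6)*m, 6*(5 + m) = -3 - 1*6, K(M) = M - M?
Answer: -401/2 ≈ -200.50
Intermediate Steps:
K(M) = 0
m = -13/2 (m = -5 + (-3 - 1*6)/6 = -5 + (-3 - 6)/6 = -5 + (⅙)*(-9) = -5 - 3/2 = -13/2 ≈ -6.5000)
h(g) = -13/2 (h(g) = (-5 + 6)*(-13/2) = 1*(-13/2) = -13/2)
((-5*(-3) + K(4)) + h(-1)) - 209 = ((-5*(-3) + 0) - 13/2) - 209 = ((15 + 0) - 13/2) - 209 = (15 - 13/2) - 209 = 17/2 - 209 = -401/2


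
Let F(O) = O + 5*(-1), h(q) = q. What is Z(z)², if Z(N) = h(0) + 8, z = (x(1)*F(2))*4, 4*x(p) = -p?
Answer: 64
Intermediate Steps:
F(O) = -5 + O (F(O) = O - 5 = -5 + O)
x(p) = -p/4 (x(p) = (-p)/4 = -p/4)
z = 3 (z = ((-¼*1)*(-5 + 2))*4 = -¼*(-3)*4 = (¾)*4 = 3)
Z(N) = 8 (Z(N) = 0 + 8 = 8)
Z(z)² = 8² = 64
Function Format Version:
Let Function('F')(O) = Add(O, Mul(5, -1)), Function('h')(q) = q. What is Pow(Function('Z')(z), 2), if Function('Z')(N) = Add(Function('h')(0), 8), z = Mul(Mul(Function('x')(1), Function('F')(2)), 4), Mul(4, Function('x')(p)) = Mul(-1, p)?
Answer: 64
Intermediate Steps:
Function('F')(O) = Add(-5, O) (Function('F')(O) = Add(O, -5) = Add(-5, O))
Function('x')(p) = Mul(Rational(-1, 4), p) (Function('x')(p) = Mul(Rational(1, 4), Mul(-1, p)) = Mul(Rational(-1, 4), p))
z = 3 (z = Mul(Mul(Mul(Rational(-1, 4), 1), Add(-5, 2)), 4) = Mul(Mul(Rational(-1, 4), -3), 4) = Mul(Rational(3, 4), 4) = 3)
Function('Z')(N) = 8 (Function('Z')(N) = Add(0, 8) = 8)
Pow(Function('Z')(z), 2) = Pow(8, 2) = 64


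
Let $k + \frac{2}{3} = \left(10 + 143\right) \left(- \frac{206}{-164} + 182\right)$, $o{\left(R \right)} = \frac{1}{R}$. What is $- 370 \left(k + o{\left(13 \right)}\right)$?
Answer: $- \frac{16587881255}{1599} \approx -1.0374 \cdot 10^{7}$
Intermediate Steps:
$k = \frac{6897229}{246}$ ($k = - \frac{2}{3} + \left(10 + 143\right) \left(- \frac{206}{-164} + 182\right) = - \frac{2}{3} + 153 \left(\left(-206\right) \left(- \frac{1}{164}\right) + 182\right) = - \frac{2}{3} + 153 \left(\frac{103}{82} + 182\right) = - \frac{2}{3} + 153 \cdot \frac{15027}{82} = - \frac{2}{3} + \frac{2299131}{82} = \frac{6897229}{246} \approx 28038.0$)
$- 370 \left(k + o{\left(13 \right)}\right) = - 370 \left(\frac{6897229}{246} + \frac{1}{13}\right) = \left(-370\right) \frac{89664223}{3198} = - \frac{16587881255}{1599}$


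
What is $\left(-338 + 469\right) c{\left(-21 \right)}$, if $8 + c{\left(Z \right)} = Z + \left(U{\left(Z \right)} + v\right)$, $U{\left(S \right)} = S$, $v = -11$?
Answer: $-7991$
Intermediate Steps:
$c{\left(Z \right)} = -19 + 2 Z$ ($c{\left(Z \right)} = -8 + \left(Z + \left(Z - 11\right)\right) = -8 + \left(Z + \left(-11 + Z\right)\right) = -8 + \left(-11 + 2 Z\right) = -19 + 2 Z$)
$\left(-338 + 469\right) c{\left(-21 \right)} = \left(-338 + 469\right) \left(-19 + 2 \left(-21\right)\right) = 131 \left(-19 - 42\right) = 131 \left(-61\right) = -7991$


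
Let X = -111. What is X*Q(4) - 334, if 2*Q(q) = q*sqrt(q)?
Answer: -778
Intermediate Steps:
Q(q) = q**(3/2)/2 (Q(q) = (q*sqrt(q))/2 = q**(3/2)/2)
X*Q(4) - 334 = -111*4**(3/2)/2 - 334 = -111*8/2 - 334 = -111*4 - 334 = -444 - 334 = -778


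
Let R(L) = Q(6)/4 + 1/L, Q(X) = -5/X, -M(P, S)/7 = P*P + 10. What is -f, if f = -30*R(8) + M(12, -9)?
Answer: 2151/2 ≈ 1075.5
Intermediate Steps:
M(P, S) = -70 - 7*P² (M(P, S) = -7*(P*P + 10) = -7*(P² + 10) = -7*(10 + P²) = -70 - 7*P²)
R(L) = -5/24 + 1/L (R(L) = -5/6/4 + 1/L = -5*⅙*(¼) + 1/L = -⅚*¼ + 1/L = -5/24 + 1/L)
f = -2151/2 (f = -30*(-5/24 + 1/8) + (-70 - 7*12²) = -30*(-5/24 + ⅛) + (-70 - 7*144) = -30*(-1/12) + (-70 - 1008) = 5/2 - 1078 = -2151/2 ≈ -1075.5)
-f = -1*(-2151/2) = 2151/2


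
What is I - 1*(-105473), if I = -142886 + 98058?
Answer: 60645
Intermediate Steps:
I = -44828
I - 1*(-105473) = -44828 - 1*(-105473) = -44828 + 105473 = 60645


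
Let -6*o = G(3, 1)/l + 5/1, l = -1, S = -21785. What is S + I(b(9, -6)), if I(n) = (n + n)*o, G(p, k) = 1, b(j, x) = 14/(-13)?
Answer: -849559/39 ≈ -21784.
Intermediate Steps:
b(j, x) = -14/13 (b(j, x) = 14*(-1/13) = -14/13)
o = -2/3 (o = -(1/(-1) + 5/1)/6 = -(1*(-1) + 5*1)/6 = -(-1 + 5)/6 = -1/6*4 = -2/3 ≈ -0.66667)
I(n) = -4*n/3 (I(n) = (n + n)*(-2/3) = (2*n)*(-2/3) = -4*n/3)
S + I(b(9, -6)) = -21785 - 4/3*(-14/13) = -21785 + 56/39 = -849559/39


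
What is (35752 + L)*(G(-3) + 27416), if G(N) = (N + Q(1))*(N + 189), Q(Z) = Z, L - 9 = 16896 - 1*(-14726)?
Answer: 1822305852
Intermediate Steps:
L = 31631 (L = 9 + (16896 - 1*(-14726)) = 9 + (16896 + 14726) = 9 + 31622 = 31631)
G(N) = (1 + N)*(189 + N) (G(N) = (N + 1)*(N + 189) = (1 + N)*(189 + N))
(35752 + L)*(G(-3) + 27416) = (35752 + 31631)*((189 + (-3)² + 190*(-3)) + 27416) = 67383*((189 + 9 - 570) + 27416) = 67383*(-372 + 27416) = 67383*27044 = 1822305852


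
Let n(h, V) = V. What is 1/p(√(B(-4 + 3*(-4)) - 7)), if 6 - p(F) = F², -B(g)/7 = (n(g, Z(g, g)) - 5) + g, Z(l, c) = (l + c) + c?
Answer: -1/470 ≈ -0.0021277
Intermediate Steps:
Z(l, c) = l + 2*c (Z(l, c) = (c + l) + c = l + 2*c)
B(g) = 35 - 28*g (B(g) = -7*(((g + 2*g) - 5) + g) = -7*((3*g - 5) + g) = -7*((-5 + 3*g) + g) = -7*(-5 + 4*g) = 35 - 28*g)
p(F) = 6 - F²
1/p(√(B(-4 + 3*(-4)) - 7)) = 1/(6 - (√((35 - 28*(-4 + 3*(-4))) - 7))²) = 1/(6 - (√((35 - 28*(-4 - 12)) - 7))²) = 1/(6 - (√((35 - 28*(-16)) - 7))²) = 1/(6 - (√((35 + 448) - 7))²) = 1/(6 - (√(483 - 7))²) = 1/(6 - (√476)²) = 1/(6 - (2*√119)²) = 1/(6 - 1*476) = 1/(6 - 476) = 1/(-470) = -1/470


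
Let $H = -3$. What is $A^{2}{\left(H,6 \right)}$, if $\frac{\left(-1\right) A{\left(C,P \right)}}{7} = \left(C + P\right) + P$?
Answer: $3969$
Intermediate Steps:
$A{\left(C,P \right)} = - 14 P - 7 C$ ($A{\left(C,P \right)} = - 7 \left(\left(C + P\right) + P\right) = - 7 \left(C + 2 P\right) = - 14 P - 7 C$)
$A^{2}{\left(H,6 \right)} = \left(\left(-14\right) 6 - -21\right)^{2} = \left(-84 + 21\right)^{2} = \left(-63\right)^{2} = 3969$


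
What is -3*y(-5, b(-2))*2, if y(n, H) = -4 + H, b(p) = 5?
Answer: -6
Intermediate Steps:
-3*y(-5, b(-2))*2 = -3*(-4 + 5)*2 = -3*1*2 = -3*2 = -6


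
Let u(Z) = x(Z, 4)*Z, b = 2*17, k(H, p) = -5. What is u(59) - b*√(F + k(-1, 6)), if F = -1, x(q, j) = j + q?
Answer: 3717 - 34*I*√6 ≈ 3717.0 - 83.283*I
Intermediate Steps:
b = 34
u(Z) = Z*(4 + Z) (u(Z) = (4 + Z)*Z = Z*(4 + Z))
u(59) - b*√(F + k(-1, 6)) = 59*(4 + 59) - 34*√(-1 - 5) = 59*63 - 34*√(-6) = 3717 - 34*I*√6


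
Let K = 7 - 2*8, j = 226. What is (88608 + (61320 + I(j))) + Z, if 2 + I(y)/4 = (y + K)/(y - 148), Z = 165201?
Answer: 12290153/39 ≈ 3.1513e+5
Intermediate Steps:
K = -9 (K = 7 - 16 = -9)
I(y) = -8 + 4*(-9 + y)/(-148 + y) (I(y) = -8 + 4*((y - 9)/(y - 148)) = -8 + 4*((-9 + y)/(-148 + y)) = -8 + 4*(-9 + y)/(-148 + y))
(88608 + (61320 + I(j))) + Z = (88608 + (61320 + 4*(287 - 1*226)/(-148 + 226))) + 165201 = (88608 + (61320 + 4*(287 - 226)/78)) + 165201 = (88608 + (61320 + 4*(1/78)*61)) + 165201 = (88608 + (61320 + 122/39)) + 165201 = (88608 + 2391602/39) + 165201 = 5847314/39 + 165201 = 12290153/39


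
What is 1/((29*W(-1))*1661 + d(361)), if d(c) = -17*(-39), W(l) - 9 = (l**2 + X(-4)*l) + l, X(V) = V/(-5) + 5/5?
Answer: 5/1737399 ≈ 2.8779e-6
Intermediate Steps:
X(V) = 1 - V/5 (X(V) = V*(-1/5) + 5*(1/5) = -V/5 + 1 = 1 - V/5)
W(l) = 9 + l**2 + 14*l/5 (W(l) = 9 + ((l**2 + (1 - 1/5*(-4))*l) + l) = 9 + ((l**2 + (1 + 4/5)*l) + l) = 9 + ((l**2 + 9*l/5) + l) = 9 + (l**2 + 14*l/5) = 9 + l**2 + 14*l/5)
d(c) = 663
1/((29*W(-1))*1661 + d(361)) = 1/((29*(9 + (-1)**2 + (14/5)*(-1)))*1661 + 663) = 1/((29*(9 + 1 - 14/5))*1661 + 663) = 1/((29*(36/5))*1661 + 663) = 1/((1044/5)*1661 + 663) = 1/(1734084/5 + 663) = 1/(1737399/5) = 5/1737399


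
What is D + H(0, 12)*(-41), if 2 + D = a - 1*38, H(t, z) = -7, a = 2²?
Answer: 251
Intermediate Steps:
a = 4
D = -36 (D = -2 + (4 - 1*38) = -2 + (4 - 38) = -2 - 34 = -36)
D + H(0, 12)*(-41) = -36 - 7*(-41) = -36 + 287 = 251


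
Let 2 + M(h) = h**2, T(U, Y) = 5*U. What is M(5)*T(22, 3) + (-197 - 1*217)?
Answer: 2116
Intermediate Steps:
M(h) = -2 + h**2
M(5)*T(22, 3) + (-197 - 1*217) = (-2 + 5**2)*(5*22) + (-197 - 1*217) = (-2 + 25)*110 + (-197 - 217) = 23*110 - 414 = 2530 - 414 = 2116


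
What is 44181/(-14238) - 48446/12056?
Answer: -33956119/4768148 ≈ -7.1214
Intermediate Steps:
44181/(-14238) - 48446/12056 = 44181*(-1/14238) - 48446*1/12056 = -4909/1582 - 24223/6028 = -33956119/4768148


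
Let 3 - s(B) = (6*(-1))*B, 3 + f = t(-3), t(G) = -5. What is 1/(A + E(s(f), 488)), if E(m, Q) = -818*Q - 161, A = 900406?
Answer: 1/501061 ≈ 1.9958e-6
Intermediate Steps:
f = -8 (f = -3 - 5 = -8)
s(B) = 3 + 6*B (s(B) = 3 - 6*(-1)*B = 3 - (-6)*B = 3 + 6*B)
E(m, Q) = -161 - 818*Q
1/(A + E(s(f), 488)) = 1/(900406 + (-161 - 818*488)) = 1/(900406 + (-161 - 399184)) = 1/(900406 - 399345) = 1/501061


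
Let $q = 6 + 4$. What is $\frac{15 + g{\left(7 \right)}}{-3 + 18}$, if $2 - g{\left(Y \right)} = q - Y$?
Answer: $\frac{14}{15} \approx 0.93333$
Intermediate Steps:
$q = 10$
$g{\left(Y \right)} = -8 + Y$ ($g{\left(Y \right)} = 2 - \left(10 - Y\right) = 2 + \left(-10 + Y\right) = -8 + Y$)
$\frac{15 + g{\left(7 \right)}}{-3 + 18} = \frac{15 + \left(-8 + 7\right)}{-3 + 18} = \frac{15 - 1}{15} = \frac{1}{15} \cdot 14 = \frac{14}{15}$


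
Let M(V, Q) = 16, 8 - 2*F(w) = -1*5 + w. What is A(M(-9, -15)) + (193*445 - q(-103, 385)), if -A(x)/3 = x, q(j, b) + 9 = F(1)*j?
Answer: 86464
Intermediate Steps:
F(w) = 13/2 - w/2 (F(w) = 4 - (-1*5 + w)/2 = 4 - (-5 + w)/2 = 4 + (5/2 - w/2) = 13/2 - w/2)
q(j, b) = -9 + 6*j (q(j, b) = -9 + (13/2 - ½*1)*j = -9 + (13/2 - ½)*j = -9 + 6*j)
A(x) = -3*x
A(M(-9, -15)) + (193*445 - q(-103, 385)) = -3*16 + (193*445 - (-9 + 6*(-103))) = -48 + (85885 - (-9 - 618)) = -48 + (85885 - 1*(-627)) = -48 + (85885 + 627) = -48 + 86512 = 86464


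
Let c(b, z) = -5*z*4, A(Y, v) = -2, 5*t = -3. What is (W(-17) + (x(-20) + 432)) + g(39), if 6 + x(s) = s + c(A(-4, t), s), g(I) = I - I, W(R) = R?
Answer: 789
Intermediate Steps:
t = -3/5 (t = (1/5)*(-3) = -3/5 ≈ -0.60000)
c(b, z) = -20*z
g(I) = 0
x(s) = -6 - 19*s (x(s) = -6 + (s - 20*s) = -6 - 19*s)
(W(-17) + (x(-20) + 432)) + g(39) = (-17 + ((-6 - 19*(-20)) + 432)) + 0 = (-17 + ((-6 + 380) + 432)) + 0 = (-17 + (374 + 432)) + 0 = (-17 + 806) + 0 = 789 + 0 = 789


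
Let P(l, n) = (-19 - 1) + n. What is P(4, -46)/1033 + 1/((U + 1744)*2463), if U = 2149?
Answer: -632837261/9904878147 ≈ -0.063891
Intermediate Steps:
P(l, n) = -20 + n
P(4, -46)/1033 + 1/((U + 1744)*2463) = (-20 - 46)/1033 + 1/((2149 + 1744)*2463) = -66*1/1033 + (1/2463)/3893 = -66/1033 + (1/3893)*(1/2463) = -66/1033 + 1/9588459 = -632837261/9904878147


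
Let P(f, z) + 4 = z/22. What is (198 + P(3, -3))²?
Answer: 18190225/484 ≈ 37583.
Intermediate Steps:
P(f, z) = -4 + z/22
(198 + P(3, -3))² = (198 + (-4 + (1/22)*(-3)))² = (198 + (-4 - 3/22))² = (198 - 91/22)² = (4265/22)² = 18190225/484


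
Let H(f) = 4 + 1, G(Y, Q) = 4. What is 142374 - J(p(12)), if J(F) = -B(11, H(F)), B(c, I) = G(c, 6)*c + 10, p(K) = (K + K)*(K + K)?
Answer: 142428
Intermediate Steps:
p(K) = 4*K² (p(K) = (2*K)*(2*K) = 4*K²)
H(f) = 5
B(c, I) = 10 + 4*c (B(c, I) = 4*c + 10 = 10 + 4*c)
J(F) = -54 (J(F) = -(10 + 4*11) = -(10 + 44) = -1*54 = -54)
142374 - J(p(12)) = 142374 - 1*(-54) = 142374 + 54 = 142428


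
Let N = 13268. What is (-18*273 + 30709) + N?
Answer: 39063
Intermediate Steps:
(-18*273 + 30709) + N = (-18*273 + 30709) + 13268 = (-4914 + 30709) + 13268 = 25795 + 13268 = 39063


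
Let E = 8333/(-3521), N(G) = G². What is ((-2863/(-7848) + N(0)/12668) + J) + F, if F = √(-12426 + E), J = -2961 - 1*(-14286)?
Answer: 88881463/7848 + I*√154079942359/3521 ≈ 11325.0 + 111.48*I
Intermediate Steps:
J = 11325 (J = -2961 + 14286 = 11325)
E = -8333/3521 (E = 8333*(-1/3521) = -8333/3521 ≈ -2.3667)
F = I*√154079942359/3521 (F = √(-12426 - 8333/3521) = √(-43760279/3521) = I*√154079942359/3521 ≈ 111.48*I)
((-2863/(-7848) + N(0)/12668) + J) + F = ((-2863/(-7848) + 0²/12668) + 11325) + I*√154079942359/3521 = ((-2863*(-1/7848) + 0*(1/12668)) + 11325) + I*√154079942359/3521 = ((2863/7848 + 0) + 11325) + I*√154079942359/3521 = (2863/7848 + 11325) + I*√154079942359/3521 = 88881463/7848 + I*√154079942359/3521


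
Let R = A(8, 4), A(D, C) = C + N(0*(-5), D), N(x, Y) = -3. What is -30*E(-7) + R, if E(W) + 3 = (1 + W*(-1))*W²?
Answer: -11669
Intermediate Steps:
E(W) = -3 + W²*(1 - W) (E(W) = -3 + (1 + W*(-1))*W² = -3 + (1 - W)*W² = -3 + W²*(1 - W))
A(D, C) = -3 + C (A(D, C) = C - 3 = -3 + C)
R = 1 (R = -3 + 4 = 1)
-30*E(-7) + R = -30*(-3 + (-7)² - 1*(-7)³) + 1 = -30*(-3 + 49 - 1*(-343)) + 1 = -30*(-3 + 49 + 343) + 1 = -30*389 + 1 = -11670 + 1 = -11669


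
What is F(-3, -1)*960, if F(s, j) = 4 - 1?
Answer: 2880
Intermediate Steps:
F(s, j) = 3
F(-3, -1)*960 = 3*960 = 2880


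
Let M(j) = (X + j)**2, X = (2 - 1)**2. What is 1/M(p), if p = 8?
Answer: 1/81 ≈ 0.012346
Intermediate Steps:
X = 1 (X = 1**2 = 1)
M(j) = (1 + j)**2
1/M(p) = 1/((1 + 8)**2) = 1/(9**2) = 1/81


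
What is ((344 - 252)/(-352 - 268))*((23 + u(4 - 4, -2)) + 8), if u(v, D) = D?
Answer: -667/155 ≈ -4.3032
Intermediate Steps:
((344 - 252)/(-352 - 268))*((23 + u(4 - 4, -2)) + 8) = ((344 - 252)/(-352 - 268))*((23 - 2) + 8) = (92/(-620))*(21 + 8) = (92*(-1/620))*29 = -23/155*29 = -667/155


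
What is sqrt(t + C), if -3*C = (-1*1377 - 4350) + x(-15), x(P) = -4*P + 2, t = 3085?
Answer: 2*sqrt(11190)/3 ≈ 70.522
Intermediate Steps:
x(P) = 2 - 4*P
C = 5665/3 (C = -((-1*1377 - 4350) + (2 - 4*(-15)))/3 = -((-1377 - 4350) + (2 + 60))/3 = -(-5727 + 62)/3 = -1/3*(-5665) = 5665/3 ≈ 1888.3)
sqrt(t + C) = sqrt(3085 + 5665/3) = sqrt(14920/3) = 2*sqrt(11190)/3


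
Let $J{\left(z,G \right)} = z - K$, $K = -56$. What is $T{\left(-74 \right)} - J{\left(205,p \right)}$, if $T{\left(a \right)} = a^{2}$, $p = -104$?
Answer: $5215$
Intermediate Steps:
$J{\left(z,G \right)} = 56 + z$ ($J{\left(z,G \right)} = z - -56 = z + 56 = 56 + z$)
$T{\left(-74 \right)} - J{\left(205,p \right)} = \left(-74\right)^{2} - \left(56 + 205\right) = 5476 - 261 = 5215$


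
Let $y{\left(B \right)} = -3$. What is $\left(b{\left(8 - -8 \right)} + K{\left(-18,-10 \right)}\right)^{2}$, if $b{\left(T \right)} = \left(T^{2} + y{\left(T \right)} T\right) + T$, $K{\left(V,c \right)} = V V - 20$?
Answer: $278784$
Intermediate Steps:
$K{\left(V,c \right)} = -20 + V^{2}$ ($K{\left(V,c \right)} = V^{2} - 20 = -20 + V^{2}$)
$b{\left(T \right)} = T^{2} - 2 T$ ($b{\left(T \right)} = \left(T^{2} - 3 T\right) + T = T^{2} - 2 T$)
$\left(b{\left(8 - -8 \right)} + K{\left(-18,-10 \right)}\right)^{2} = \left(\left(8 - -8\right) \left(-2 + \left(8 - -8\right)\right) - \left(20 - \left(-18\right)^{2}\right)\right)^{2} = \left(\left(8 + 8\right) \left(-2 + \left(8 + 8\right)\right) + \left(-20 + 324\right)\right)^{2} = \left(16 \left(-2 + 16\right) + 304\right)^{2} = \left(16 \cdot 14 + 304\right)^{2} = \left(224 + 304\right)^{2} = 528^{2} = 278784$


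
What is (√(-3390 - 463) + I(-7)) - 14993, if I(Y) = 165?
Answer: -14828 + I*√3853 ≈ -14828.0 + 62.073*I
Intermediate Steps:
(√(-3390 - 463) + I(-7)) - 14993 = (√(-3390 - 463) + 165) - 14993 = (√(-3853) + 165) - 14993 = (I*√3853 + 165) - 14993 = (165 + I*√3853) - 14993 = -14828 + I*√3853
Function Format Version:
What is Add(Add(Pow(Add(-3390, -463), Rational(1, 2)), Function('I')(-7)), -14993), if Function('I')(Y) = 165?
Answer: Add(-14828, Mul(I, Pow(3853, Rational(1, 2)))) ≈ Add(-14828., Mul(62.073, I))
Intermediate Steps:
Add(Add(Pow(Add(-3390, -463), Rational(1, 2)), Function('I')(-7)), -14993) = Add(Add(Pow(Add(-3390, -463), Rational(1, 2)), 165), -14993) = Add(Add(Pow(-3853, Rational(1, 2)), 165), -14993) = Add(Add(Mul(I, Pow(3853, Rational(1, 2))), 165), -14993) = Add(Add(165, Mul(I, Pow(3853, Rational(1, 2)))), -14993) = Add(-14828, Mul(I, Pow(3853, Rational(1, 2))))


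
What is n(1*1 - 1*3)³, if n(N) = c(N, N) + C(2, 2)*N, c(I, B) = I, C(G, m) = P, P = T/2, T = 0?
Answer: -8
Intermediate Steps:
P = 0 (P = 0/2 = 0*(½) = 0)
C(G, m) = 0
n(N) = N (n(N) = N + 0*N = N + 0 = N)
n(1*1 - 1*3)³ = (1*1 - 1*3)³ = (1 - 3)³ = (-2)³ = -8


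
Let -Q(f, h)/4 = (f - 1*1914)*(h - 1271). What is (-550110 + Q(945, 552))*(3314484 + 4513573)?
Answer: -26121866118378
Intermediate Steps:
Q(f, h) = -4*(-1914 + f)*(-1271 + h) (Q(f, h) = -4*(f - 1*1914)*(h - 1271) = -4*(f - 1914)*(-1271 + h) = -4*(-1914 + f)*(-1271 + h))
(-550110 + Q(945, 552))*(3314484 + 4513573) = (-550110 + (-9730776 + 5084*945 + 7656*552 - 4*945*552))*(3314484 + 4513573) = (-550110 + (-9730776 + 4804380 + 4226112 - 2086560))*7828057 = (-550110 - 2786844)*7828057 = -3336954*7828057 = -26121866118378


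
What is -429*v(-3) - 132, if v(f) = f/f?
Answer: -561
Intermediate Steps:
v(f) = 1
-429*v(-3) - 132 = -429*1 - 132 = -429 - 132 = -561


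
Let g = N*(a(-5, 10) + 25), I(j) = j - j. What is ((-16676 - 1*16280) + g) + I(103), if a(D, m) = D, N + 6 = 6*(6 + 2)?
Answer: -32116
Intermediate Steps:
N = 42 (N = -6 + 6*(6 + 2) = -6 + 6*8 = -6 + 48 = 42)
I(j) = 0
g = 840 (g = 42*(-5 + 25) = 42*20 = 840)
((-16676 - 1*16280) + g) + I(103) = ((-16676 - 1*16280) + 840) + 0 = ((-16676 - 16280) + 840) + 0 = (-32956 + 840) + 0 = -32116 + 0 = -32116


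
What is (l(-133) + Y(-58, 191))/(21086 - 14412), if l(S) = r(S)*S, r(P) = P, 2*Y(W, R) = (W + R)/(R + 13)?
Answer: 7217245/2722992 ≈ 2.6505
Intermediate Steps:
Y(W, R) = (R + W)/(2*(13 + R)) (Y(W, R) = ((W + R)/(R + 13))/2 = ((R + W)/(13 + R))/2 = (R + W)/(2*(13 + R)))
l(S) = S**2 (l(S) = S*S = S**2)
(l(-133) + Y(-58, 191))/(21086 - 14412) = ((-133)**2 + (191 - 58)/(2*(13 + 191)))/(21086 - 14412) = (17689 + (1/2)*133/204)/6674 = (17689 + (1/2)*(1/204)*133)*(1/6674) = (17689 + 133/408)*(1/6674) = (7217245/408)*(1/6674) = 7217245/2722992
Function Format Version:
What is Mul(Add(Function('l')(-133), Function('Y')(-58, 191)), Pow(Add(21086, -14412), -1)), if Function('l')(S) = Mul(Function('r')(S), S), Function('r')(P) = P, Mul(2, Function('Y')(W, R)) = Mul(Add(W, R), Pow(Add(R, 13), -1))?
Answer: Rational(7217245, 2722992) ≈ 2.6505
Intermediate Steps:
Function('Y')(W, R) = Mul(Rational(1, 2), Pow(Add(13, R), -1), Add(R, W)) (Function('Y')(W, R) = Mul(Rational(1, 2), Mul(Add(W, R), Pow(Add(R, 13), -1))) = Mul(Rational(1, 2), Mul(Add(R, W), Pow(Add(13, R), -1))) = Mul(Rational(1, 2), Mul(Pow(Add(13, R), -1), Add(R, W))) = Mul(Rational(1, 2), Pow(Add(13, R), -1), Add(R, W)))
Function('l')(S) = Pow(S, 2) (Function('l')(S) = Mul(S, S) = Pow(S, 2))
Mul(Add(Function('l')(-133), Function('Y')(-58, 191)), Pow(Add(21086, -14412), -1)) = Mul(Add(Pow(-133, 2), Mul(Rational(1, 2), Pow(Add(13, 191), -1), Add(191, -58))), Pow(Add(21086, -14412), -1)) = Mul(Add(17689, Mul(Rational(1, 2), Pow(204, -1), 133)), Pow(6674, -1)) = Mul(Add(17689, Mul(Rational(1, 2), Rational(1, 204), 133)), Rational(1, 6674)) = Mul(Add(17689, Rational(133, 408)), Rational(1, 6674)) = Mul(Rational(7217245, 408), Rational(1, 6674)) = Rational(7217245, 2722992)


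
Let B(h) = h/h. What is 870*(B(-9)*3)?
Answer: 2610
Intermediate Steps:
B(h) = 1
870*(B(-9)*3) = 870*(1*3) = 870*3 = 2610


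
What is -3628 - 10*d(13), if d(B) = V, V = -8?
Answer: -3548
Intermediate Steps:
d(B) = -8
-3628 - 10*d(13) = -3628 - 10*(-8) = -3628 + 80 = -3548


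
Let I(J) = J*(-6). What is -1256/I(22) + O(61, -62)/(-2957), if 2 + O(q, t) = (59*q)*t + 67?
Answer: 8289907/97581 ≈ 84.954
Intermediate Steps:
O(q, t) = 65 + 59*q*t (O(q, t) = -2 + ((59*q)*t + 67) = -2 + (59*q*t + 67) = -2 + (67 + 59*q*t) = 65 + 59*q*t)
I(J) = -6*J
-1256/I(22) + O(61, -62)/(-2957) = -1256/((-6*22)) + (65 + 59*61*(-62))/(-2957) = -1256/(-132) + (65 - 223138)*(-1/2957) = -1256*(-1/132) - 223073*(-1/2957) = 314/33 + 223073/2957 = 8289907/97581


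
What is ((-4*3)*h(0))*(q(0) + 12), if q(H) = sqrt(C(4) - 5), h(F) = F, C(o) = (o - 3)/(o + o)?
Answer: 0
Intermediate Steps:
C(o) = (-3 + o)/(2*o) (C(o) = (-3 + o)/((2*o)) = (-3 + o)*(1/(2*o)) = (-3 + o)/(2*o))
q(H) = I*sqrt(78)/4 (q(H) = sqrt((1/2)*(-3 + 4)/4 - 5) = sqrt((1/2)*(1/4)*1 - 5) = sqrt(1/8 - 5) = sqrt(-39/8) = I*sqrt(78)/4)
((-4*3)*h(0))*(q(0) + 12) = (-4*3*0)*(I*sqrt(78)/4 + 12) = (-12*0)*(12 + I*sqrt(78)/4) = 0*(12 + I*sqrt(78)/4) = 0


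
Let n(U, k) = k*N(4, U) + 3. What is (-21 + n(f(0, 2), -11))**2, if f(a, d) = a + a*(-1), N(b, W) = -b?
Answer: 676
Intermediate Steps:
f(a, d) = 0 (f(a, d) = a - a = 0)
n(U, k) = 3 - 4*k (n(U, k) = k*(-1*4) + 3 = k*(-4) + 3 = -4*k + 3 = 3 - 4*k)
(-21 + n(f(0, 2), -11))**2 = (-21 + (3 - 4*(-11)))**2 = (-21 + (3 + 44))**2 = (-21 + 47)**2 = 26**2 = 676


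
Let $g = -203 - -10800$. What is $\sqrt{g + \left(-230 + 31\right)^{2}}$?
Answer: $\sqrt{50198} \approx 224.05$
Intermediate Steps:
$g = 10597$ ($g = -203 + 10800 = 10597$)
$\sqrt{g + \left(-230 + 31\right)^{2}} = \sqrt{10597 + \left(-230 + 31\right)^{2}} = \sqrt{10597 + \left(-199\right)^{2}} = \sqrt{10597 + 39601} = \sqrt{50198}$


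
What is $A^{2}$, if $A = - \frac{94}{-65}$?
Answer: $\frac{8836}{4225} \approx 2.0914$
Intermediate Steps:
$A = \frac{94}{65}$ ($A = \left(-94\right) \left(- \frac{1}{65}\right) = \frac{94}{65} \approx 1.4462$)
$A^{2} = \left(\frac{94}{65}\right)^{2} = \frac{8836}{4225}$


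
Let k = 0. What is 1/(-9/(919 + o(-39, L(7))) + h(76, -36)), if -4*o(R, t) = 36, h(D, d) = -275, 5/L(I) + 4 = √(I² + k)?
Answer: -910/250259 ≈ -0.0036362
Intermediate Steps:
L(I) = 5/(-4 + √(I²)) (L(I) = 5/(-4 + √(I² + 0)) = 5/(-4 + √(I²)))
o(R, t) = -9 (o(R, t) = -¼*36 = -9)
1/(-9/(919 + o(-39, L(7))) + h(76, -36)) = 1/(-9/(919 - 9) - 275) = 1/(-9/910 - 275) = 1/(-250259/910) = -910/250259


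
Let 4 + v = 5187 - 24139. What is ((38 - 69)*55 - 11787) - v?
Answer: 5464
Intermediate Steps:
v = -18956 (v = -4 + (5187 - 24139) = -4 - 18952 = -18956)
((38 - 69)*55 - 11787) - v = ((38 - 69)*55 - 11787) - 1*(-18956) = (-31*55 - 11787) + 18956 = (-1705 - 11787) + 18956 = -13492 + 18956 = 5464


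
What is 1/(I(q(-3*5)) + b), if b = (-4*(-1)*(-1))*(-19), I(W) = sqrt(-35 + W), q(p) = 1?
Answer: 38/2905 - I*sqrt(34)/5810 ≈ 0.013081 - 0.0010036*I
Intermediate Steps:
b = 76 (b = (4*(-1))*(-19) = -4*(-19) = 76)
1/(I(q(-3*5)) + b) = 1/(sqrt(-35 + 1) + 76) = 1/(sqrt(-34) + 76) = 1/(I*sqrt(34) + 76) = 1/(76 + I*sqrt(34))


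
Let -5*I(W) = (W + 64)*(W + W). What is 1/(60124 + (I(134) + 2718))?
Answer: 5/261146 ≈ 1.9146e-5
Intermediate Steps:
I(W) = -2*W*(64 + W)/5 (I(W) = -(W + 64)*(W + W)/5 = -(64 + W)*2*W/5 = -2*W*(64 + W)/5)
1/(60124 + (I(134) + 2718)) = 1/(60124 + (-2/5*134*(64 + 134) + 2718)) = 1/(60124 + (-2/5*134*198 + 2718)) = 1/(60124 + (-53064/5 + 2718)) = 1/(60124 - 39474/5) = 1/(261146/5) = 5/261146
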